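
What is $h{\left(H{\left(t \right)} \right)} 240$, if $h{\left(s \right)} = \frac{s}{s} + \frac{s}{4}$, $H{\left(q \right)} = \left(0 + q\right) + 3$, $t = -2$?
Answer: $300$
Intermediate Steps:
$H{\left(q \right)} = 3 + q$ ($H{\left(q \right)} = q + 3 = 3 + q$)
$h{\left(s \right)} = 1 + \frac{s}{4}$ ($h{\left(s \right)} = 1 + s \frac{1}{4} = 1 + \frac{s}{4}$)
$h{\left(H{\left(t \right)} \right)} 240 = \left(1 + \frac{3 - 2}{4}\right) 240 = \left(1 + \frac{1}{4} \cdot 1\right) 240 = \left(1 + \frac{1}{4}\right) 240 = \frac{5}{4} \cdot 240 = 300$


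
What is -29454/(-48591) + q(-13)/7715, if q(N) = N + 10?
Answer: 75697279/124959855 ≈ 0.60577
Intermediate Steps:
q(N) = 10 + N
-29454/(-48591) + q(-13)/7715 = -29454/(-48591) + (10 - 13)/7715 = -29454*(-1/48591) - 3*1/7715 = 9818/16197 - 3/7715 = 75697279/124959855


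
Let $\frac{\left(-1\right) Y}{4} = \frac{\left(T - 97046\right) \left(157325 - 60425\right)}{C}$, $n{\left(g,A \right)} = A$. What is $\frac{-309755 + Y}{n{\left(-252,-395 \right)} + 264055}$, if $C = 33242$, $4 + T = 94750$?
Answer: $- \frac{940539571}{876458572} \approx -1.0731$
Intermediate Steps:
$T = 94746$ ($T = -4 + 94750 = 94746$)
$Y = \frac{445740000}{16621}$ ($Y = - 4 \frac{\left(94746 - 97046\right) \left(157325 - 60425\right)}{33242} = - 4 \left(-2300\right) 96900 \cdot \frac{1}{33242} = - 4 \left(\left(-222870000\right) \frac{1}{33242}\right) = \left(-4\right) \left(- \frac{111435000}{16621}\right) = \frac{445740000}{16621} \approx 26818.0$)
$\frac{-309755 + Y}{n{\left(-252,-395 \right)} + 264055} = \frac{-309755 + \frac{445740000}{16621}}{-395 + 264055} = - \frac{4702697855}{16621 \cdot 263660} = \left(- \frac{4702697855}{16621}\right) \frac{1}{263660} = - \frac{940539571}{876458572}$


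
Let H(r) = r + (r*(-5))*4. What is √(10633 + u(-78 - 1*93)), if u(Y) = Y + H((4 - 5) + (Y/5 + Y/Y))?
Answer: √277795/5 ≈ 105.41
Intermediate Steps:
H(r) = -19*r (H(r) = r - 5*r*4 = r - 20*r = -19*r)
u(Y) = -14*Y/5 (u(Y) = Y - 19*((4 - 5) + (Y/5 + Y/Y)) = Y - 19*(-1 + (Y*(⅕) + 1)) = Y - 19*(-1 + (Y/5 + 1)) = Y - 19*(-1 + (1 + Y/5)) = Y - 19*Y/5 = -14*Y/5)
√(10633 + u(-78 - 1*93)) = √(10633 - 14*(-78 - 1*93)/5) = √(10633 - 14*(-78 - 93)/5) = √(10633 - 14/5*(-171)) = √(10633 + 2394/5) = √(55559/5) = √277795/5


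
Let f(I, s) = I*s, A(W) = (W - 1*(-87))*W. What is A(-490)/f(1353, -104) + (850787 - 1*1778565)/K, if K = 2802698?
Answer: -13153812923/7584100788 ≈ -1.7344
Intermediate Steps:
A(W) = W*(87 + W) (A(W) = (W + 87)*W = (87 + W)*W = W*(87 + W))
A(-490)/f(1353, -104) + (850787 - 1*1778565)/K = (-490*(87 - 490))/((1353*(-104))) + (850787 - 1*1778565)/2802698 = -490*(-403)/(-140712) + (850787 - 1778565)*(1/2802698) = 197470*(-1/140712) - 927778*1/2802698 = -7595/5412 - 463889/1401349 = -13153812923/7584100788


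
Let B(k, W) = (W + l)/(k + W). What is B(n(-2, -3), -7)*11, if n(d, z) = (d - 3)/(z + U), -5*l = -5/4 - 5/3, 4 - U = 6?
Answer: 847/72 ≈ 11.764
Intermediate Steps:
U = -2 (U = 4 - 1*6 = 4 - 6 = -2)
l = 7/12 (l = -(-5/4 - 5/3)/5 = -⅕*(-35/12) = 7/12 ≈ 0.58333)
n(d, z) = (-3 + d)/(-2 + z) (n(d, z) = (d - 3)/(z - 2) = (-3 + d)/(-2 + z))
B(k, W) = (7/12 + W)/(W + k) (B(k, W) = (W + 7/12)/(k + W) = (7/12 + W)/(W + k))
B(n(-2, -3), -7)*11 = ((7/12 - 7)/(-7 + (-3 - 2)/(-2 - 3)))*11 = (-77/12/(-7 - 5/(-5)))*11 = (-77/12/(-7 - ⅕*(-5)))*11 = (-77/12/(-7 + 1))*11 = (-77/12/(-6))*11 = -⅙*(-77/12)*11 = (77/72)*11 = 847/72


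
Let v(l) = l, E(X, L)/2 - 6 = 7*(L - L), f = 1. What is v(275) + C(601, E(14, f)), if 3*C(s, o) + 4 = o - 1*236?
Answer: 199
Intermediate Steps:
E(X, L) = 12 (E(X, L) = 12 + 2*(7*(L - L)) = 12 + 2*(7*0) = 12 + 2*0 = 12 + 0 = 12)
C(s, o) = -80 + o/3 (C(s, o) = -4/3 + (o - 1*236)/3 = -4/3 + (o - 236)/3 = -4/3 + (-236 + o)/3 = -4/3 + (-236/3 + o/3) = -80 + o/3)
v(275) + C(601, E(14, f)) = 275 + (-80 + (⅓)*12) = 275 + (-80 + 4) = 275 - 76 = 199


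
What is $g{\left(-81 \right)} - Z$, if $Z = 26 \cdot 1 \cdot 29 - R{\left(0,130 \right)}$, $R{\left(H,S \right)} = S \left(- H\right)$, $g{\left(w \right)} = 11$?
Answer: $-743$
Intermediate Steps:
$R{\left(H,S \right)} = - H S$
$Z = 754$ ($Z = 26 \cdot 1 \cdot 29 - \left(-1\right) 0 \cdot 130 = 26 \cdot 29 - 0 = 754 + 0 = 754$)
$g{\left(-81 \right)} - Z = 11 - 754 = -743$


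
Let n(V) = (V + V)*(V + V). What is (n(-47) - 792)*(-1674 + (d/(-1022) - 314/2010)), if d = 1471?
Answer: -6921946256878/513555 ≈ -1.3478e+7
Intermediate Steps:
n(V) = 4*V**2 (n(V) = (2*V)*(2*V) = 4*V**2)
(n(-47) - 792)*(-1674 + (d/(-1022) - 314/2010)) = (4*(-47)**2 - 792)*(-1674 + (1471/(-1022) - 314/2010)) = (4*2209 - 792)*(-1674 + (1471*(-1/1022) - 314*1/2010)) = (8836 - 792)*(-1674 + (-1471/1022 - 157/1005)) = 8044*(-1674 - 1638809/1027110) = 8044*(-1721020949/1027110) = -6921946256878/513555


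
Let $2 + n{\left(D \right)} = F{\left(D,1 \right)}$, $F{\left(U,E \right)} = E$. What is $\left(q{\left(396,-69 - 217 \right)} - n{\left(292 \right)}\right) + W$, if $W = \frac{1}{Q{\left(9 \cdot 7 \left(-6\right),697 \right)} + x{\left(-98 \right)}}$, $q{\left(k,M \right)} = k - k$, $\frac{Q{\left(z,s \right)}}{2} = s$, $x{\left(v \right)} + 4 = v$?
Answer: $\frac{1293}{1292} \approx 1.0008$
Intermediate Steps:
$x{\left(v \right)} = -4 + v$
$Q{\left(z,s \right)} = 2 s$
$n{\left(D \right)} = -1$ ($n{\left(D \right)} = -2 + 1 = -1$)
$q{\left(k,M \right)} = 0$
$W = \frac{1}{1292}$ ($W = \frac{1}{2 \cdot 697 - 102} = \frac{1}{1394 - 102} = \frac{1}{1292} \approx 0.00077399$)
$\left(q{\left(396,-69 - 217 \right)} - n{\left(292 \right)}\right) + W = \left(0 - -1\right) + \frac{1}{1292} = \left(0 + 1\right) + \frac{1}{1292} = 1 + \frac{1}{1292} = \frac{1293}{1292}$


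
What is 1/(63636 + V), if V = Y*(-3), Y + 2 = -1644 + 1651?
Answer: 1/63621 ≈ 1.5718e-5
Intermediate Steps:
Y = 5 (Y = -2 + (-1644 + 1651) = -2 + 7 = 5)
V = -15 (V = 5*(-3) = -15)
1/(63636 + V) = 1/(63636 - 15) = 1/63621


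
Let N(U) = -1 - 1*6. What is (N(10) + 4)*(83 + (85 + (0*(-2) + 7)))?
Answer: -525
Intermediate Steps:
N(U) = -7 (N(U) = -1 - 6 = -7)
(N(10) + 4)*(83 + (85 + (0*(-2) + 7))) = (-7 + 4)*(83 + (85 + (0*(-2) + 7))) = -3*(83 + (85 + (0 + 7))) = -3*(83 + (85 + 7)) = -3*(83 + 92) = -3*175 = -525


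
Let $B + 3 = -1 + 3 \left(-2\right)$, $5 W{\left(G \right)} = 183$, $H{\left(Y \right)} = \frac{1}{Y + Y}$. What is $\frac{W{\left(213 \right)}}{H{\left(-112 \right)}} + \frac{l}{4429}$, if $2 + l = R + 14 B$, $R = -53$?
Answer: $- \frac{181554543}{22145} \approx -8198.4$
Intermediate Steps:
$H{\left(Y \right)} = \frac{1}{2 Y}$
$W{\left(G \right)} = \frac{183}{5}$ ($W{\left(G \right)} = \frac{1}{5} \cdot 183 = \frac{183}{5}$)
$B = -10$ ($B = -3 + \left(-1 + 3 \left(-2\right)\right) = -3 - 7 = -10$)
$l = -195$ ($l = -2 + \left(-53 + 14 \left(-10\right)\right) = -2 - 193 = -195$)
$\frac{W{\left(213 \right)}}{H{\left(-112 \right)}} + \frac{l}{4429} = \frac{183}{5 \frac{1}{2 \left(-112\right)}} - \frac{195}{4429} = \frac{183}{5 \cdot \frac{1}{2} \left(- \frac{1}{112}\right)} - \frac{195}{4429} = \frac{183}{5 \left(- \frac{1}{224}\right)} - \frac{195}{4429} = \frac{183}{5} \left(-224\right) - \frac{195}{4429} = - \frac{40992}{5} - \frac{195}{4429} = - \frac{181554543}{22145}$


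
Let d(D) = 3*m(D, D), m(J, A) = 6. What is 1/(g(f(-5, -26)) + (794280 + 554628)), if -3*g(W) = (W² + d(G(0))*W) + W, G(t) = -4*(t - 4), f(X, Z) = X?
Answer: 3/4046794 ≈ 7.4133e-7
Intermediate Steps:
G(t) = 16 - 4*t (G(t) = -4*(-4 + t) = 16 - 4*t)
d(D) = 18 (d(D) = 3*6 = 18)
g(W) = -19*W/3 - W²/3 (g(W) = -((W² + 18*W) + W)/3 = -(W² + 19*W)/3 = -19*W/3 - W²/3)
1/(g(f(-5, -26)) + (794280 + 554628)) = 1/(-⅓*(-5)*(19 - 5) + (794280 + 554628)) = 1/(-⅓*(-5)*14 + 1348908) = 1/(70/3 + 1348908) = 1/(4046794/3) = 3/4046794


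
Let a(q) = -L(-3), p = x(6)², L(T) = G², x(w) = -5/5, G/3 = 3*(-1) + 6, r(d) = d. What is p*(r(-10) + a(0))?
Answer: -91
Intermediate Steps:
G = 9 (G = 3*(3*(-1) + 6) = 3*(-3 + 6) = 3*3 = 9)
x(w) = -1 (x(w) = -5*⅕ = -1)
L(T) = 81 (L(T) = 9² = 81)
p = 1 (p = (-1)² = 1)
a(q) = -81 (a(q) = -1*81 = -81)
p*(r(-10) + a(0)) = 1*(-10 - 81) = 1*(-91) = -91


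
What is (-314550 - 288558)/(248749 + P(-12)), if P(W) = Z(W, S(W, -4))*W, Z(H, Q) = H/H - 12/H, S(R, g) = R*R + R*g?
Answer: -603108/248725 ≈ -2.4248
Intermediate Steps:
S(R, g) = R² + R*g
Z(H, Q) = 1 - 12/H
P(W) = -12 + W (P(W) = ((-12 + W)/W)*W = -12 + W)
(-314550 - 288558)/(248749 + P(-12)) = (-314550 - 288558)/(248749 + (-12 - 12)) = -603108/(248749 - 24) = -603108/248725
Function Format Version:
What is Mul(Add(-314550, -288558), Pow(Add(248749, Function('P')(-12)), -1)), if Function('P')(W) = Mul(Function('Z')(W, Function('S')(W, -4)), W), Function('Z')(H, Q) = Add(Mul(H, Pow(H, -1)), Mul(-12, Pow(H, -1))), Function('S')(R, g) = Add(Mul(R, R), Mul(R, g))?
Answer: Rational(-603108, 248725) ≈ -2.4248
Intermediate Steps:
Function('S')(R, g) = Add(Pow(R, 2), Mul(R, g))
Function('Z')(H, Q) = Add(1, Mul(-12, Pow(H, -1)))
Function('P')(W) = Add(-12, W) (Function('P')(W) = Mul(Mul(Pow(W, -1), Add(-12, W)), W) = Add(-12, W))
Mul(Add(-314550, -288558), Pow(Add(248749, Function('P')(-12)), -1)) = Mul(Add(-314550, -288558), Pow(Add(248749, Add(-12, -12)), -1)) = Mul(-603108, Pow(Add(248749, -24), -1)) = Mul(-603108, Pow(248725, -1)) = Mul(-603108, Rational(1, 248725)) = Rational(-603108, 248725)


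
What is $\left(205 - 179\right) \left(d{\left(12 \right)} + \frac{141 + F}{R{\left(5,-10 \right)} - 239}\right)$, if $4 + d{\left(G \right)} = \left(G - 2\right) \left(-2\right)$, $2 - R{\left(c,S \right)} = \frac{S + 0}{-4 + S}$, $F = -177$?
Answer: $- \frac{9921}{16} \approx -620.06$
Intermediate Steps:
$R{\left(c,S \right)} = 2 - \frac{S}{-4 + S}$ ($R{\left(c,S \right)} = 2 - \frac{S + 0}{-4 + S} = 2 - \frac{S}{-4 + S}$)
$d{\left(G \right)} = - 2 G$ ($d{\left(G \right)} = -4 + \left(G - 2\right) \left(-2\right) = -4 + \left(-2 + G\right) \left(-2\right) = -4 - \left(-4 + 2 G\right) = - 2 G$)
$\left(205 - 179\right) \left(d{\left(12 \right)} + \frac{141 + F}{R{\left(5,-10 \right)} - 239}\right) = \left(205 - 179\right) \left(\left(-2\right) 12 + \frac{141 - 177}{\frac{-8 - 10}{-4 - 10} - 239}\right) = 26 \left(-24 - \frac{36}{\frac{1}{-14} \left(-18\right) - 239}\right) = 26 \left(-24 - \frac{36}{\left(- \frac{1}{14}\right) \left(-18\right) - 239}\right) = 26 \left(-24 - \frac{36}{\frac{9}{7} - 239}\right) = 26 \left(-24 - \frac{36}{- \frac{1664}{7}}\right) = 26 \left(-24 - - \frac{63}{416}\right) = 26 \left(-24 + \frac{63}{416}\right) = 26 \left(- \frac{9921}{416}\right) = - \frac{9921}{16}$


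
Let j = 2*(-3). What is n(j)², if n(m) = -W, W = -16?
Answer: 256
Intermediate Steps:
j = -6
n(m) = 16 (n(m) = -1*(-16) = 16)
n(j)² = 16² = 256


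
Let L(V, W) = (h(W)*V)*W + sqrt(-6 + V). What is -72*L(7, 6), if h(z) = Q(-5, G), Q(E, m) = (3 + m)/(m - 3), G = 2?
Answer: 15048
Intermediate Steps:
Q(E, m) = (3 + m)/(-3 + m)
h(z) = -5 (h(z) = (3 + 2)/(-3 + 2) = 5/(-1) = -1*5 = -5)
L(V, W) = sqrt(-6 + V) - 5*V*W (L(V, W) = (-5*V)*W + sqrt(-6 + V) = -5*V*W + sqrt(-6 + V) = sqrt(-6 + V) - 5*V*W)
-72*L(7, 6) = -72*(sqrt(-6 + 7) - 5*7*6) = -72*(sqrt(1) - 210) = -72*(1 - 210) = -72*(-209) = 15048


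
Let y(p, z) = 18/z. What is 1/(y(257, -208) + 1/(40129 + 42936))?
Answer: -8638760/747481 ≈ -11.557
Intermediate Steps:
1/(y(257, -208) + 1/(40129 + 42936)) = 1/(18/(-208) + 1/(40129 + 42936)) = 1/(18*(-1/208) + 1/83065) = 1/(-9/104 + 1/83065) = 1/(-747481/8638760) = -8638760/747481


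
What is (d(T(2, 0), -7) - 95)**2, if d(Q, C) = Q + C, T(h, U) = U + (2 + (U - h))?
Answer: 10404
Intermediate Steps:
T(h, U) = 2 - h + 2*U (T(h, U) = U + (2 + U - h) = 2 - h + 2*U)
d(Q, C) = C + Q
(d(T(2, 0), -7) - 95)**2 = ((-7 + (2 - 1*2 + 2*0)) - 95)**2 = ((-7 + (2 - 2 + 0)) - 95)**2 = ((-7 + 0) - 95)**2 = (-7 - 95)**2 = (-102)**2 = 10404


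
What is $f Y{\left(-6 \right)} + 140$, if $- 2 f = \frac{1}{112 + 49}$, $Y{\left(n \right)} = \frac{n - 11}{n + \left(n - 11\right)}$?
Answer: $\frac{1036823}{7406} \approx 140.0$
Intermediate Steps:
$Y{\left(n \right)} = \frac{-11 + n}{-11 + 2 n}$ ($Y{\left(n \right)} = \frac{-11 + n}{n + \left(-11 + n\right)} = \frac{-11 + n}{-11 + 2 n}$)
$f = - \frac{1}{322}$ ($f = - \frac{1}{2 \left(112 + 49\right)} = - \frac{1}{2 \cdot 161} = \left(- \frac{1}{2}\right) \frac{1}{161} = - \frac{1}{322} \approx -0.0031056$)
$f Y{\left(-6 \right)} + 140 = - \frac{\frac{1}{-11 + 2 \left(-6\right)} \left(-11 - 6\right)}{322} + 140 = - \frac{\frac{1}{-11 - 12} \left(-17\right)}{322} + 140 = - \frac{\frac{1}{-23} \left(-17\right)}{322} + 140 = - \frac{\left(- \frac{1}{23}\right) \left(-17\right)}{322} + 140 = \left(- \frac{1}{322}\right) \frac{17}{23} + 140 = - \frac{17}{7406} + 140 = \frac{1036823}{7406}$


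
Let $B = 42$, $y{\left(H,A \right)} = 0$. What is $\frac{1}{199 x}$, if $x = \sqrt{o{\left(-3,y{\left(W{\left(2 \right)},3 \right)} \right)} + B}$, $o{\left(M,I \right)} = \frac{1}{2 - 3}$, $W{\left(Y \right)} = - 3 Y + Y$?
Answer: $\frac{\sqrt{41}}{8159} \approx 0.00078479$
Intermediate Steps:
$W{\left(Y \right)} = - 2 Y$
$o{\left(M,I \right)} = -1$ ($o{\left(M,I \right)} = \frac{1}{-1} = -1$)
$x = \sqrt{41}$ ($x = \sqrt{-1 + 42} = \sqrt{41} \approx 6.4031$)
$\frac{1}{199 x} = \frac{1}{199 \sqrt{41}} = \frac{\frac{1}{41} \sqrt{41}}{199} = \frac{\sqrt{41}}{8159}$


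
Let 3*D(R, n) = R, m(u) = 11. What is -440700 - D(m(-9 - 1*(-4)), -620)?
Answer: -1322111/3 ≈ -4.4070e+5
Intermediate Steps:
D(R, n) = R/3
-440700 - D(m(-9 - 1*(-4)), -620) = -440700 - 11/3 = -1322111/3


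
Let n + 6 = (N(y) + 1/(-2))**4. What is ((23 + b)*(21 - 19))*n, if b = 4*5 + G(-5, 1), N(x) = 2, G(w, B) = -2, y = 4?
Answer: -615/8 ≈ -76.875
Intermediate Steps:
b = 18 (b = 4*5 - 2 = 20 - 2 = 18)
n = -15/16 (n = -6 + (2 + 1/(-2))**4 = -6 + (2 - 1/2)**4 = -6 + (3/2)**4 = -6 + 81/16 = -15/16 ≈ -0.93750)
((23 + b)*(21 - 19))*n = ((23 + 18)*(21 - 19))*(-15/16) = (41*2)*(-15/16) = 82*(-15/16) = -615/8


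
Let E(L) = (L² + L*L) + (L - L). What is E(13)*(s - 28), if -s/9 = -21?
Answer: 54418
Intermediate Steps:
E(L) = 2*L² (E(L) = (L² + L²) + 0 = 2*L² + 0 = 2*L²)
s = 189 (s = -9*(-21) = 189)
E(13)*(s - 28) = (2*13²)*(189 - 28) = (2*169)*161 = 338*161 = 54418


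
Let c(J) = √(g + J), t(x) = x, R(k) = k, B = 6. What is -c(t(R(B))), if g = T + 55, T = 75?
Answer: -2*√34 ≈ -11.662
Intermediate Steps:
g = 130 (g = 75 + 55 = 130)
c(J) = √(130 + J)
-c(t(R(B))) = -√(130 + 6) = -√136 = -2*√34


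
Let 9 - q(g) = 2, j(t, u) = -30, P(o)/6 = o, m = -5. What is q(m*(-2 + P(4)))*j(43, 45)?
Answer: -210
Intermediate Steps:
P(o) = 6*o
q(g) = 7 (q(g) = 9 - 1*2 = 9 - 2 = 7)
q(m*(-2 + P(4)))*j(43, 45) = 7*(-30) = -210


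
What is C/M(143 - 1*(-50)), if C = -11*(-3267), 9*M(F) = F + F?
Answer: 323433/386 ≈ 837.91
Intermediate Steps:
M(F) = 2*F/9 (M(F) = (F + F)/9 = (2*F)/9 = 2*F/9)
C = 35937
C/M(143 - 1*(-50)) = 35937/((2*(143 - 1*(-50))/9)) = 35937/((2*(143 + 50)/9)) = 35937/(((2/9)*193)) = 35937/(386/9) = 35937*(9/386) = 323433/386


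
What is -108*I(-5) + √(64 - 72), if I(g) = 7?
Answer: -756 + 2*I*√2 ≈ -756.0 + 2.8284*I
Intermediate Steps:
-108*I(-5) + √(64 - 72) = -108*7 + √(64 - 72) = -756 + √(-8) = -756 + 2*I*√2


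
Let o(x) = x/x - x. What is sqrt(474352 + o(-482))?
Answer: sqrt(474835) ≈ 689.08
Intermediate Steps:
o(x) = 1 - x
sqrt(474352 + o(-482)) = sqrt(474352 + (1 - 1*(-482))) = sqrt(474352 + (1 + 482)) = sqrt(474352 + 483) = sqrt(474835)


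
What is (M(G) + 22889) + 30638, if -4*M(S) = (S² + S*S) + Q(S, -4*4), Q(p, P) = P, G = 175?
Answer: 76437/2 ≈ 38219.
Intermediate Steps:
M(S) = 4 - S²/2 (M(S) = -((S² + S*S) - 4*4)/4 = -((S² + S²) - 16)/4 = -(2*S² - 16)/4 = -(-16 + 2*S²)/4 = 4 - S²/2)
(M(G) + 22889) + 30638 = ((4 - ½*175²) + 22889) + 30638 = ((4 - ½*30625) + 22889) + 30638 = ((4 - 30625/2) + 22889) + 30638 = (-30617/2 + 22889) + 30638 = 15161/2 + 30638 = 76437/2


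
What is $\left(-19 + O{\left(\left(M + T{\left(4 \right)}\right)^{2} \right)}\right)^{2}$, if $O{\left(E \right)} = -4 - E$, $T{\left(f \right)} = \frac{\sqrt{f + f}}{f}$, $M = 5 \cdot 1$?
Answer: $\frac{9609}{4} + 485 \sqrt{2} \approx 3088.1$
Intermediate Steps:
$M = 5$
$T{\left(f \right)} = \frac{\sqrt{2}}{\sqrt{f}}$ ($T{\left(f \right)} = \frac{\sqrt{2 f}}{f} = \frac{\sqrt{2} \sqrt{f}}{f} = \frac{\sqrt{2}}{\sqrt{f}}$)
$\left(-19 + O{\left(\left(M + T{\left(4 \right)}\right)^{2} \right)}\right)^{2} = \left(-19 - \left(4 + \left(5 + \frac{\sqrt{2}}{2}\right)^{2}\right)\right)^{2} = \left(-23 - \left(5 + \frac{\sqrt{2}}{2}\right)^{2}\right)^{2}$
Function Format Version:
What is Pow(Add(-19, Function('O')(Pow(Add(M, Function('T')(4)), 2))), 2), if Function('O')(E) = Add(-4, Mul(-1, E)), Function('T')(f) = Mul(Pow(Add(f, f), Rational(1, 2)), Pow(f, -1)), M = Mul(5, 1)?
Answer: Add(Rational(9609, 4), Mul(485, Pow(2, Rational(1, 2)))) ≈ 3088.1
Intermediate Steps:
M = 5
Function('T')(f) = Mul(Pow(2, Rational(1, 2)), Pow(f, Rational(-1, 2))) (Function('T')(f) = Mul(Pow(Mul(2, f), Rational(1, 2)), Pow(f, -1)) = Mul(Mul(Pow(2, Rational(1, 2)), Pow(f, Rational(1, 2))), Pow(f, -1)) = Mul(Pow(2, Rational(1, 2)), Pow(f, Rational(-1, 2))))
Pow(Add(-19, Function('O')(Pow(Add(M, Function('T')(4)), 2))), 2) = Pow(Add(-19, Add(-4, Mul(-1, Pow(Add(5, Mul(Pow(2, Rational(1, 2)), Pow(4, Rational(-1, 2)))), 2)))), 2) = Pow(Add(-19, Add(-4, Mul(-1, Pow(Add(5, Mul(Pow(2, Rational(1, 2)), Rational(1, 2))), 2)))), 2) = Pow(Add(-19, Add(-4, Mul(-1, Pow(Add(5, Mul(Rational(1, 2), Pow(2, Rational(1, 2)))), 2)))), 2) = Pow(Add(-23, Mul(-1, Pow(Add(5, Mul(Rational(1, 2), Pow(2, Rational(1, 2)))), 2))), 2)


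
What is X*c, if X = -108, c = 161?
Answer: -17388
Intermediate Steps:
X*c = -108*161 = -17388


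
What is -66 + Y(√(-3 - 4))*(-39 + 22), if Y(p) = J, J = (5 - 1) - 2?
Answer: -100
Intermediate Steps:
J = 2 (J = 4 - 2 = 2)
Y(p) = 2
-66 + Y(√(-3 - 4))*(-39 + 22) = -66 + 2*(-39 + 22) = -66 + 2*(-17) = -66 - 34 = -100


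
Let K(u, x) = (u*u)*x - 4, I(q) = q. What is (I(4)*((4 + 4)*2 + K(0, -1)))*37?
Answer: 1776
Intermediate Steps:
K(u, x) = -4 + x*u² (K(u, x) = u²*x - 4 = x*u² - 4 = -4 + x*u²)
(I(4)*((4 + 4)*2 + K(0, -1)))*37 = (4*((4 + 4)*2 + (-4 - 1*0²)))*37 = (4*(8*2 + (-4 - 1*0)))*37 = (4*(16 + (-4 + 0)))*37 = (4*(16 - 4))*37 = (4*12)*37 = 48*37 = 1776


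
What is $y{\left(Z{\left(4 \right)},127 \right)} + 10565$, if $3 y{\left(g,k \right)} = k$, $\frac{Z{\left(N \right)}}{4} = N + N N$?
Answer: $\frac{31822}{3} \approx 10607.0$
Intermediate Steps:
$Z{\left(N \right)} = 4 N + 4 N^{2}$ ($Z{\left(N \right)} = 4 \left(N + N N\right) = 4 \left(N + N^{2}\right) = 4 N + 4 N^{2}$)
$y{\left(g,k \right)} = \frac{k}{3}$
$y{\left(Z{\left(4 \right)},127 \right)} + 10565 = \frac{1}{3} \cdot 127 + 10565 = \frac{127}{3} + 10565 = \frac{31822}{3}$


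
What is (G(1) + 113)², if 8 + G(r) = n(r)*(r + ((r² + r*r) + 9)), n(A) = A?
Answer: 13689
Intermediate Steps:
G(r) = -8 + r*(9 + r + 2*r²) (G(r) = -8 + r*(r + ((r² + r*r) + 9)) = -8 + r*(r + ((r² + r²) + 9)) = -8 + r*(r + (2*r² + 9)) = -8 + r*(r + (9 + 2*r²)) = -8 + r*(9 + r + 2*r²))
(G(1) + 113)² = ((-8 + 1² + 2*1³ + 9*1) + 113)² = ((-8 + 1 + 2*1 + 9) + 113)² = ((-8 + 1 + 2 + 9) + 113)² = (4 + 113)² = 117² = 13689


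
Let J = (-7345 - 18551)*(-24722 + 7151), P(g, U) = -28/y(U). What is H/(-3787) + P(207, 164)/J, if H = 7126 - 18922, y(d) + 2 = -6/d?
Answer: 112044467618633/35970871037283 ≈ 3.1149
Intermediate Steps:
y(d) = -2 - 6/d
P(g, U) = -28/(-2 - 6/U)
J = 455018616 (J = -25896*(-17571) = 455018616)
H = -11796
H/(-3787) + P(207, 164)/J = -11796/(-3787) + (14*164/(3 + 164))/455018616 = -11796*(-1/3787) + (14*164/167)*(1/455018616) = 11796/3787 + (14*164*(1/167))*(1/455018616) = 11796/3787 + (2296/167)*(1/455018616) = 11796/3787 + 287/9498513609 = 112044467618633/35970871037283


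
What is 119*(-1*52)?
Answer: -6188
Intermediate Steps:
119*(-1*52) = 119*(-52) = -6188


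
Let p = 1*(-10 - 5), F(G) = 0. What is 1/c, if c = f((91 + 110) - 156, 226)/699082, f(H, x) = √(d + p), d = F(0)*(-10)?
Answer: -699082*I*√15/15 ≈ -1.805e+5*I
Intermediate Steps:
p = -15 (p = 1*(-15) = -15)
d = 0 (d = 0*(-10) = 0)
f(H, x) = I*√15 (f(H, x) = √(0 - 15) = √(-15) = I*√15)
c = I*√15/699082 (c = (I*√15)/699082 = (I*√15)*(1/699082) = I*√15/699082 ≈ 5.5401e-6*I)
1/c = 1/(I*√15/699082) = -699082*I*√15/15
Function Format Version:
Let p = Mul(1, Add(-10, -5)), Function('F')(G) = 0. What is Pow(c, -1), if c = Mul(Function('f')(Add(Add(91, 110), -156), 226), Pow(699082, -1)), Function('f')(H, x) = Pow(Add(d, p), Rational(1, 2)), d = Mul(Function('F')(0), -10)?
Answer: Mul(Rational(-699082, 15), I, Pow(15, Rational(1, 2))) ≈ Mul(-1.8050e+5, I)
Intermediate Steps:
p = -15 (p = Mul(1, -15) = -15)
d = 0 (d = Mul(0, -10) = 0)
Function('f')(H, x) = Mul(I, Pow(15, Rational(1, 2))) (Function('f')(H, x) = Pow(Add(0, -15), Rational(1, 2)) = Pow(-15, Rational(1, 2)) = Mul(I, Pow(15, Rational(1, 2))))
c = Mul(Rational(1, 699082), I, Pow(15, Rational(1, 2))) (c = Mul(Mul(I, Pow(15, Rational(1, 2))), Pow(699082, -1)) = Mul(Mul(I, Pow(15, Rational(1, 2))), Rational(1, 699082)) = Mul(Rational(1, 699082), I, Pow(15, Rational(1, 2))) ≈ Mul(5.5401e-6, I))
Pow(c, -1) = Pow(Mul(Rational(1, 699082), I, Pow(15, Rational(1, 2))), -1) = Mul(Rational(-699082, 15), I, Pow(15, Rational(1, 2)))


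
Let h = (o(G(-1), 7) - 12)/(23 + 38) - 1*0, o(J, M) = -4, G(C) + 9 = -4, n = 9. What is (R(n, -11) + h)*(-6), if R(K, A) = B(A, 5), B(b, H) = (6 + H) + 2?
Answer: -4662/61 ≈ -76.426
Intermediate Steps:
G(C) = -13 (G(C) = -9 - 4 = -13)
B(b, H) = 8 + H
R(K, A) = 13 (R(K, A) = 8 + 5 = 13)
h = -16/61 (h = (-4 - 12)/(23 + 38) - 1*0 = -16/61 + 0 = -16/61 ≈ -0.26230)
(R(n, -11) + h)*(-6) = (13 - 16/61)*(-6) = (777/61)*(-6) = -4662/61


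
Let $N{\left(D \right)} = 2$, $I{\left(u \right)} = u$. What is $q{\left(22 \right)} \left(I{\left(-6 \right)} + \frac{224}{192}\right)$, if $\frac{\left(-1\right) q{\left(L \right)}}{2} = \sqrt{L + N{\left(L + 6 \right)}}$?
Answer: $\frac{58 \sqrt{6}}{3} \approx 47.357$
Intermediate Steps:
$q{\left(L \right)} = - 2 \sqrt{2 + L}$ ($q{\left(L \right)} = - 2 \sqrt{L + 2} = - 2 \sqrt{2 + L}$)
$q{\left(22 \right)} \left(I{\left(-6 \right)} + \frac{224}{192}\right) = - 2 \sqrt{2 + 22} \left(-6 + \frac{224}{192}\right) = - 2 \sqrt{24} \left(-6 + 224 \cdot \frac{1}{192}\right) = - 2 \cdot 2 \sqrt{6} \left(-6 + \frac{7}{6}\right) = - 4 \sqrt{6} \left(- \frac{29}{6}\right) = \frac{58 \sqrt{6}}{3}$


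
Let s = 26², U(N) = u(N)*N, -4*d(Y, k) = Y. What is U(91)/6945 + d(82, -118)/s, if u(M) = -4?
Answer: -776873/9389640 ≈ -0.082737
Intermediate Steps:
d(Y, k) = -Y/4
U(N) = -4*N
s = 676
U(91)/6945 + d(82, -118)/s = -4*91/6945 - ¼*82/676 = -364*1/6945 - 41/2*1/676 = -364/6945 - 41/1352 = -776873/9389640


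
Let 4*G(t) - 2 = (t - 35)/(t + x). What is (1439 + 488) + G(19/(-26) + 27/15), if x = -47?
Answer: 46040821/23884 ≈ 1927.7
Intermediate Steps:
G(t) = 1/2 + (-35 + t)/(4*(-47 + t)) (G(t) = 1/2 + ((t - 35)/(t - 47))/4 = 1/2 + ((-35 + t)/(-47 + t))/4 = 1/2 + (-35 + t)/(4*(-47 + t)))
(1439 + 488) + G(19/(-26) + 27/15) = (1439 + 488) + 3*(-43 + (19/(-26) + 27/15))/(4*(-47 + (19/(-26) + 27/15))) = 1927 + 3*(-43 + (19*(-1/26) + 27*(1/15)))/(4*(-47 + (19*(-1/26) + 27*(1/15)))) = 1927 + 3*(-43 + (-19/26 + 9/5))/(4*(-47 + (-19/26 + 9/5))) = 1927 + 3*(-43 + 139/130)/(4*(-47 + 139/130)) = 1927 + (3/4)*(-5451/130)/(-5971/130) = 1927 + (3/4)*(-130/5971)*(-5451/130) = 1927 + 16353/23884 = 46040821/23884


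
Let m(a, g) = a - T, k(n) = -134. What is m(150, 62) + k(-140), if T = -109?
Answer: 125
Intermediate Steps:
m(a, g) = 109 + a (m(a, g) = a - 1*(-109) = a + 109 = 109 + a)
m(150, 62) + k(-140) = (109 + 150) - 134 = 259 - 134 = 125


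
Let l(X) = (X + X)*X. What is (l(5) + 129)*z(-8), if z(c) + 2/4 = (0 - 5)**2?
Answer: 8771/2 ≈ 4385.5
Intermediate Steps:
z(c) = 49/2 (z(c) = -1/2 + (0 - 5)**2 = -1/2 + (-5)**2 = -1/2 + 25 = 49/2)
l(X) = 2*X**2 (l(X) = (2*X)*X = 2*X**2)
(l(5) + 129)*z(-8) = (2*5**2 + 129)*(49/2) = (2*25 + 129)*(49/2) = (50 + 129)*(49/2) = 179*(49/2) = 8771/2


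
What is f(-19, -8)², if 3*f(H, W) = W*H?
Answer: 23104/9 ≈ 2567.1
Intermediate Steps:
f(H, W) = H*W/3 (f(H, W) = (W*H)/3 = (H*W)/3 = H*W/3)
f(-19, -8)² = ((⅓)*(-19)*(-8))² = (152/3)² = 23104/9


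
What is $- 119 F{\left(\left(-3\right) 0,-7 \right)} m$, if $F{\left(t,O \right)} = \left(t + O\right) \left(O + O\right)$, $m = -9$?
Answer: $104958$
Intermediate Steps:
$F{\left(t,O \right)} = 2 O \left(O + t\right)$ ($F{\left(t,O \right)} = \left(O + t\right) 2 O = 2 O \left(O + t\right)$)
$- 119 F{\left(\left(-3\right) 0,-7 \right)} m = - 119 \cdot 2 \left(-7\right) \left(-7 - 0\right) \left(-9\right) = - 119 \cdot 2 \left(-7\right) \left(-7 + 0\right) \left(-9\right) = - 119 \cdot 2 \left(-7\right) \left(-7\right) \left(-9\right) = \left(-119\right) 98 \left(-9\right) = \left(-11662\right) \left(-9\right) = 104958$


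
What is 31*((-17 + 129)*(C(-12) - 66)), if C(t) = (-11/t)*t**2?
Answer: 229152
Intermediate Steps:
C(t) = -11*t
31*((-17 + 129)*(C(-12) - 66)) = 31*((-17 + 129)*(-11*(-12) - 66)) = 31*(112*(132 - 66)) = 31*(112*66) = 31*7392 = 229152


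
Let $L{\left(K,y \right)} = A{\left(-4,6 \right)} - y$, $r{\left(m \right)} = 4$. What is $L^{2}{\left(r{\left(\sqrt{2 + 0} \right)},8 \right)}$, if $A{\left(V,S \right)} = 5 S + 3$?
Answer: $625$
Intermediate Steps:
$A{\left(V,S \right)} = 3 + 5 S$
$L{\left(K,y \right)} = 33 - y$ ($L{\left(K,y \right)} = \left(3 + 5 \cdot 6\right) - y = \left(3 + 30\right) - y = 33 - y$)
$L^{2}{\left(r{\left(\sqrt{2 + 0} \right)},8 \right)} = \left(33 - 8\right)^{2} = 25^{2} = 625$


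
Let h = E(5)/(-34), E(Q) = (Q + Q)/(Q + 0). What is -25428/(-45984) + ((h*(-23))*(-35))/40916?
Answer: 367708077/666357976 ≈ 0.55182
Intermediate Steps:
E(Q) = 2 (E(Q) = (2*Q)/Q = 2)
h = -1/17 (h = 2/(-34) = 2*(-1/34) = -1/17 ≈ -0.058824)
-25428/(-45984) + ((h*(-23))*(-35))/40916 = -25428/(-45984) + (-1/17*(-23)*(-35))/40916 = -25428*(-1/45984) + ((23/17)*(-35))*(1/40916) = 2119/3832 - 805/17*1/40916 = 2119/3832 - 805/695572 = 367708077/666357976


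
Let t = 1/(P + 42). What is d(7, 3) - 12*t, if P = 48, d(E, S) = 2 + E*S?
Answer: 343/15 ≈ 22.867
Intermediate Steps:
t = 1/90 (t = 1/(48 + 42) = 1/90 ≈ 0.011111)
d(7, 3) - 12*t = (2 + 7*3) - 12*1/90 = (2 + 21) - 2/15 = 23 - 2/15 = 343/15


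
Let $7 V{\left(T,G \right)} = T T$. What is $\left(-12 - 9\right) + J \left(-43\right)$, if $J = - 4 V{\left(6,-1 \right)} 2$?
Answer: $\frac{12237}{7} \approx 1748.1$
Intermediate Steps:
$V{\left(T,G \right)} = \frac{T^{2}}{7}$ ($V{\left(T,G \right)} = \frac{T T}{7} = \frac{T^{2}}{7}$)
$J = - \frac{288}{7}$ ($J = - 4 \frac{6^{2}}{7} \cdot 2 = - 4 \cdot \frac{1}{7} \cdot 36 \cdot 2 = \left(-4\right) \frac{36}{7} \cdot 2 = \left(- \frac{144}{7}\right) 2 = - \frac{288}{7} \approx -41.143$)
$\left(-12 - 9\right) + J \left(-43\right) = \left(-12 - 9\right) - - \frac{12384}{7} = \left(-12 - 9\right) + \frac{12384}{7} = -21 + \frac{12384}{7} = \frac{12237}{7}$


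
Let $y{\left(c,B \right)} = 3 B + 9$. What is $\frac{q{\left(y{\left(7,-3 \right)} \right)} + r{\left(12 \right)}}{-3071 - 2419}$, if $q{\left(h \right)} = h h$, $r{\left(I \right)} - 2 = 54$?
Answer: $- \frac{28}{2745} \approx -0.0102$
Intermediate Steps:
$r{\left(I \right)} = 56$ ($r{\left(I \right)} = 2 + 54 = 56$)
$y{\left(c,B \right)} = 9 + 3 B$
$q{\left(h \right)} = h^{2}$
$\frac{q{\left(y{\left(7,-3 \right)} \right)} + r{\left(12 \right)}}{-3071 - 2419} = \frac{\left(9 + 3 \left(-3\right)\right)^{2} + 56}{-3071 - 2419} = \frac{\left(9 - 9\right)^{2} + 56}{-5490} = \left(0^{2} + 56\right) \left(- \frac{1}{5490}\right) = \left(0 + 56\right) \left(- \frac{1}{5490}\right) = 56 \left(- \frac{1}{5490}\right) = - \frac{28}{2745}$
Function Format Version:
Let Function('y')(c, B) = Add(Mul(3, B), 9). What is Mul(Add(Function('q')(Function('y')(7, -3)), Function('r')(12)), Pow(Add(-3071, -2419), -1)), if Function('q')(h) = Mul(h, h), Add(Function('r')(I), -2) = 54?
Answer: Rational(-28, 2745) ≈ -0.010200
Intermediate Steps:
Function('r')(I) = 56 (Function('r')(I) = Add(2, 54) = 56)
Function('y')(c, B) = Add(9, Mul(3, B))
Function('q')(h) = Pow(h, 2)
Mul(Add(Function('q')(Function('y')(7, -3)), Function('r')(12)), Pow(Add(-3071, -2419), -1)) = Mul(Add(Pow(Add(9, Mul(3, -3)), 2), 56), Pow(Add(-3071, -2419), -1)) = Mul(Add(Pow(Add(9, -9), 2), 56), Pow(-5490, -1)) = Mul(Add(Pow(0, 2), 56), Rational(-1, 5490)) = Mul(Add(0, 56), Rational(-1, 5490)) = Mul(56, Rational(-1, 5490)) = Rational(-28, 2745)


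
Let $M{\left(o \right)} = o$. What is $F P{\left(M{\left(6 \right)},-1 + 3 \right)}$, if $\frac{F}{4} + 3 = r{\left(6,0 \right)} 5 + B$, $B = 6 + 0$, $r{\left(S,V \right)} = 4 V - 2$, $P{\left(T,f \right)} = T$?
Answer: $-168$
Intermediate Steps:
$r{\left(S,V \right)} = -2 + 4 V$
$B = 6$
$F = -28$ ($F = -12 + 4 \left(\left(-2 + 4 \cdot 0\right) 5 + 6\right) = -12 + 4 \left(\left(-2 + 0\right) 5 + 6\right) = -12 + 4 \left(\left(-2\right) 5 + 6\right) = -12 + 4 \left(-10 + 6\right) = -12 + 4 \left(-4\right) = -12 - 16 = -28$)
$F P{\left(M{\left(6 \right)},-1 + 3 \right)} = \left(-28\right) 6 = -168$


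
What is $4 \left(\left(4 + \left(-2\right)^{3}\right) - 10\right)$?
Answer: $-56$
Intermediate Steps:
$4 \left(\left(4 + \left(-2\right)^{3}\right) - 10\right) = 4 \left(\left(4 - 8\right) - 10\right) = 4 \left(-4 - 10\right) = 4 \left(-14\right) = -56$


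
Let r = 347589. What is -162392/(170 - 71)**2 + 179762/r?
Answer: -552361874/34411311 ≈ -16.052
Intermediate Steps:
-162392/(170 - 71)**2 + 179762/r = -162392/(170 - 71)**2 + 179762/347589 = -162392/(99**2) + 179762*(1/347589) = -162392/9801 + 16342/31599 = -552361874/34411311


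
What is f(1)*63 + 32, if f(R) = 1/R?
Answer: 95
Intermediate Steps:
f(1)*63 + 32 = 63/1 + 32 = 1*63 + 32 = 63 + 32 = 95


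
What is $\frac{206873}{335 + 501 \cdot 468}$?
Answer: $\frac{206873}{234803} \approx 0.88105$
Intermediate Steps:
$\frac{206873}{335 + 501 \cdot 468} = \frac{206873}{335 + 234468} = \frac{206873}{234803}$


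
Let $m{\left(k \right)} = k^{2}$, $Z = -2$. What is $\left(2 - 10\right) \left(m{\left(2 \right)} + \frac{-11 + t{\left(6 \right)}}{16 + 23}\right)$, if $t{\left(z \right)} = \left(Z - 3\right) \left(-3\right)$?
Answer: $- \frac{1280}{39} \approx -32.82$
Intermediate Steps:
$t{\left(z \right)} = 15$ ($t{\left(z \right)} = \left(-2 - 3\right) \left(-3\right) = \left(-5\right) \left(-3\right) = 15$)
$\left(2 - 10\right) \left(m{\left(2 \right)} + \frac{-11 + t{\left(6 \right)}}{16 + 23}\right) = \left(2 - 10\right) \left(2^{2} + \frac{-11 + 15}{16 + 23}\right) = \left(2 - 10\right) \left(4 + \frac{4}{39}\right) = - 8 \left(4 + 4 \cdot \frac{1}{39}\right) = - 8 \left(4 + \frac{4}{39}\right) = \left(-8\right) \frac{160}{39} = - \frac{1280}{39}$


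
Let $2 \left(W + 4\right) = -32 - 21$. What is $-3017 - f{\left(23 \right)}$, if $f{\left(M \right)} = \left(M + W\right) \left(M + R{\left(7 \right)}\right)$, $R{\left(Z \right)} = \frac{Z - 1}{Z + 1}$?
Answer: $- \frac{22711}{8} \approx -2838.9$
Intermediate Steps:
$R{\left(Z \right)} = \frac{-1 + Z}{1 + Z}$
$W = - \frac{61}{2}$ ($W = -4 + \frac{-32 - 21}{2} = -4 + \frac{1}{2} \left(-53\right) = -4 - \frac{53}{2} = - \frac{61}{2} \approx -30.5$)
$f{\left(M \right)} = \left(- \frac{61}{2} + M\right) \left(\frac{3}{4} + M\right)$ ($f{\left(M \right)} = \left(M - \frac{61}{2}\right) \left(M + \frac{-1 + 7}{1 + 7}\right) = \left(- \frac{61}{2} + M\right) \left(M + \frac{1}{8} \cdot 6\right) = \left(- \frac{61}{2} + M\right) \left(M + \frac{3}{4}\right) = \left(- \frac{61}{2} + M\right) \left(\frac{3}{4} + M\right)$)
$-3017 - f{\left(23 \right)} = -3017 - \left(- \frac{183}{8} + 23^{2} - \frac{2737}{4}\right) = -3017 - \left(- \frac{183}{8} + 529 - \frac{2737}{4}\right) = -3017 - - \frac{1425}{8} = -3017 + \frac{1425}{8} = - \frac{22711}{8}$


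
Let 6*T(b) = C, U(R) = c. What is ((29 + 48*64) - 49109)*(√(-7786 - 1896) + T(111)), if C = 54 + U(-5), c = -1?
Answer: -406404 - 46008*I*√9682 ≈ -4.064e+5 - 4.5271e+6*I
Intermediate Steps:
U(R) = -1
C = 53 (C = 54 - 1 = 53)
T(b) = 53/6 (T(b) = (⅙)*53 = 53/6)
((29 + 48*64) - 49109)*(√(-7786 - 1896) + T(111)) = ((29 + 48*64) - 49109)*(√(-7786 - 1896) + 53/6) = ((29 + 3072) - 49109)*(√(-9682) + 53/6) = (3101 - 49109)*(I*√9682 + 53/6) = -46008*(53/6 + I*√9682) = -406404 - 46008*I*√9682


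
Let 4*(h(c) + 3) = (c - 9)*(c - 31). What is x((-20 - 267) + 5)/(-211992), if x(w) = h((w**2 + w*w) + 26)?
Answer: -25298174783/847968 ≈ -29834.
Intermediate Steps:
h(c) = -3 + (-31 + c)*(-9 + c)/4 (h(c) = -3 + ((c - 9)*(c - 31))/4 = -3 + ((-9 + c)*(-31 + c))/4 = -3 + ((-31 + c)*(-9 + c))/4 = -3 + (-31 + c)*(-9 + c)/4)
x(w) = -773/4 - 20*w**2 + (26 + 2*w**2)**2/4 (x(w) = 267/4 - 10*((w**2 + w*w) + 26) + ((w**2 + w*w) + 26)**2/4 = 267/4 - 10*((w**2 + w**2) + 26) + ((w**2 + w**2) + 26)**2/4 = 267/4 - 10*(2*w**2 + 26) + (2*w**2 + 26)**2/4 = 267/4 - 10*(26 + 2*w**2) + (26 + 2*w**2)**2/4 = 267/4 + (-260 - 20*w**2) + (26 + 2*w**2)**2/4 = -773/4 - 20*w**2 + (26 + 2*w**2)**2/4)
x((-20 - 267) + 5)/(-211992) = (-97/4 + ((-20 - 267) + 5)**4 + 6*((-20 - 267) + 5)**2)/(-211992) = (-97/4 + (-287 + 5)**4 + 6*(-287 + 5)**2)*(-1/211992) = (-97/4 + (-282)**4 + 6*(-282)**2)*(-1/211992) = (-97/4 + 6324066576 + 6*79524)*(-1/211992) = (-97/4 + 6324066576 + 477144)*(-1/211992) = (25298174783/4)*(-1/211992) = -25298174783/847968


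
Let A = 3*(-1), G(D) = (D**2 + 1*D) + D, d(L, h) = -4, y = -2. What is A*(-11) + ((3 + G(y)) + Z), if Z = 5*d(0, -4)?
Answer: 16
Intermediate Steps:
G(D) = D**2 + 2*D (G(D) = (D**2 + D) + D = (D + D**2) + D = D**2 + 2*D)
Z = -20 (Z = 5*(-4) = -20)
A = -3
A*(-11) + ((3 + G(y)) + Z) = -3*(-11) + ((3 - 2*(2 - 2)) - 20) = 33 + ((3 - 2*0) - 20) = 33 + ((3 + 0) - 20) = 33 + (3 - 20) = 33 - 17 = 16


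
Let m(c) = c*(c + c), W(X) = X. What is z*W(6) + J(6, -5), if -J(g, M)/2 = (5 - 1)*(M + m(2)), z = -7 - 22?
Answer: -198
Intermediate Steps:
z = -29
m(c) = 2*c**2 (m(c) = c*(2*c) = 2*c**2)
J(g, M) = -64 - 8*M (J(g, M) = -2*(5 - 1)*(M + 2*2**2) = -8*(M + 2*4) = -8*(M + 8) = -8*(8 + M) = -2*(32 + 4*M) = -64 - 8*M)
z*W(6) + J(6, -5) = -29*6 + (-64 - 8*(-5)) = -174 + (-64 + 40) = -174 - 24 = -198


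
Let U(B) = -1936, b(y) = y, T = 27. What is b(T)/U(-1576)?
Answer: -27/1936 ≈ -0.013946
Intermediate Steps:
b(T)/U(-1576) = 27/(-1936) = 27*(-1/1936) = -27/1936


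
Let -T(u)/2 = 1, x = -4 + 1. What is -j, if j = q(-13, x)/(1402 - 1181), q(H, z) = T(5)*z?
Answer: -6/221 ≈ -0.027149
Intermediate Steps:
x = -3
T(u) = -2 (T(u) = -2*1 = -2)
q(H, z) = -2*z
j = 6/221 (j = (-2*(-3))/(1402 - 1181) = 6/221 ≈ 0.027149)
-j = -1*6/221 = -6/221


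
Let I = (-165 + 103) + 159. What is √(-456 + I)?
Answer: I*√359 ≈ 18.947*I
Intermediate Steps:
I = 97 (I = -62 + 159 = 97)
√(-456 + I) = √(-456 + 97) = √(-359) = I*√359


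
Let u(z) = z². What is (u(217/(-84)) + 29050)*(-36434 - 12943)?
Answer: -68867105899/48 ≈ -1.4347e+9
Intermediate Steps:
(u(217/(-84)) + 29050)*(-36434 - 12943) = ((217/(-84))² + 29050)*(-36434 - 12943) = ((217*(-1/84))² + 29050)*(-49377) = ((-31/12)² + 29050)*(-49377) = (961/144 + 29050)*(-49377) = (4184161/144)*(-49377) = -68867105899/48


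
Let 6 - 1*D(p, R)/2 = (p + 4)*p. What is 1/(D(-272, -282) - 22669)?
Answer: -1/168449 ≈ -5.9365e-6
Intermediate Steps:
D(p, R) = 12 - 2*p*(4 + p) (D(p, R) = 12 - 2*(p + 4)*p = 12 - 2*(4 + p)*p = 12 - 2*p*(4 + p))
1/(D(-272, -282) - 22669) = 1/((12 - 8*(-272) - 2*(-272)²) - 22669) = 1/((12 + 2176 - 2*73984) - 22669) = 1/((12 + 2176 - 147968) - 22669) = 1/(-145780 - 22669) = 1/(-168449) = -1/168449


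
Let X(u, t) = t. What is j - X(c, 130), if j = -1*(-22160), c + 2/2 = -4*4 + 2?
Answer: 22030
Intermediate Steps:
c = -15 (c = -1 + (-4*4 + 2) = -1 + (-16 + 2) = -1 - 14 = -15)
j = 22160
j - X(c, 130) = 22160 - 1*130 = 22160 - 130 = 22030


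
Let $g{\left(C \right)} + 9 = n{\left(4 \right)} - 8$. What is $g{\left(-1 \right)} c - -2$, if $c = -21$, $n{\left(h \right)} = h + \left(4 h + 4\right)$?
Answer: $-145$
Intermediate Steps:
$n{\left(h \right)} = 4 + 5 h$ ($n{\left(h \right)} = h + \left(4 + 4 h\right) = 4 + 5 h$)
$g{\left(C \right)} = 7$ ($g{\left(C \right)} = -9 + \left(\left(4 + 5 \cdot 4\right) - 8\right) = -9 + \left(\left(4 + 20\right) - 8\right) = -9 + \left(24 - 8\right) = -9 + 16 = 7$)
$g{\left(-1 \right)} c - -2 = 7 \left(-21\right) - -2 = -147 + \left(-20 + 22\right) = -147 + 2 = -145$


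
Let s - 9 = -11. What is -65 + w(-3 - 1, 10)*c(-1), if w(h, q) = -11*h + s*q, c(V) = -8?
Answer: -257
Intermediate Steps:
s = -2 (s = 9 - 11 = -2)
w(h, q) = -11*h - 2*q
-65 + w(-3 - 1, 10)*c(-1) = -65 + (-11*(-3 - 1) - 2*10)*(-8) = -65 + (-11*(-4) - 20)*(-8) = -65 + (44 - 20)*(-8) = -65 + 24*(-8) = -65 - 192 = -257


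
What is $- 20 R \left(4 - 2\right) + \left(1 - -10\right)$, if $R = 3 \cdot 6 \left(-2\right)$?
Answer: $1451$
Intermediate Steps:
$R = -36$ ($R = 18 \left(-2\right) = -36$)
$- 20 R \left(4 - 2\right) + \left(1 - -10\right) = - 20 \left(- 36 \left(4 - 2\right)\right) + \left(1 - -10\right) = - 20 \left(\left(-36\right) 2\right) + \left(1 + 10\right) = \left(-20\right) \left(-72\right) + 11 = 1440 + 11 = 1451$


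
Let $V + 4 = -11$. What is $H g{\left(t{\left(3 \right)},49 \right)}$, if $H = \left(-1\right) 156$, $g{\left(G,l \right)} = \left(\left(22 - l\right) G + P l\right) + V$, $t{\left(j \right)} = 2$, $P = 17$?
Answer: $-119184$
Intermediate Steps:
$V = -15$ ($V = -4 - 11 = -15$)
$g{\left(G,l \right)} = -15 + 17 l + G \left(22 - l\right)$ ($g{\left(G,l \right)} = \left(\left(22 - l\right) G + 17 l\right) - 15 = \left(G \left(22 - l\right) + 17 l\right) - 15 = \left(17 l + G \left(22 - l\right)\right) - 15 = -15 + 17 l + G \left(22 - l\right)$)
$H = -156$
$H g{\left(t{\left(3 \right)},49 \right)} = - 156 \left(-15 + 17 \cdot 49 + 22 \cdot 2 - 2 \cdot 49\right) = - 156 \left(-15 + 833 + 44 - 98\right) = \left(-156\right) 764 = -119184$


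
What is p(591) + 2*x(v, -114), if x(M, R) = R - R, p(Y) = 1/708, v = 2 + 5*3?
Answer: 1/708 ≈ 0.0014124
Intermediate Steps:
v = 17 (v = 2 + 15 = 17)
p(Y) = 1/708
x(M, R) = 0
p(591) + 2*x(v, -114) = 1/708 + 2*0 = 1/708 + 0 = 1/708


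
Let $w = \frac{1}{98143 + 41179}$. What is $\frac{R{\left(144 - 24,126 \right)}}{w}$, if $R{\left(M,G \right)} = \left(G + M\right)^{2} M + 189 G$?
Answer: $1015063032348$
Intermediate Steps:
$R{\left(M,G \right)} = 189 G + M \left(G + M\right)^{2}$ ($R{\left(M,G \right)} = M \left(G + M\right)^{2} + 189 G = 189 G + M \left(G + M\right)^{2}$)
$w = \frac{1}{139322} \approx 7.1776 \cdot 10^{-6}$
$\frac{R{\left(144 - 24,126 \right)}}{w} = \left(189 \cdot 126 + \left(144 - 24\right) \left(126 + \left(144 - 24\right)\right)^{2}\right) \frac{1}{\frac{1}{139322}} = \left(23814 + 120 \left(126 + 120\right)^{2}\right) 139322 = \left(23814 + 120 \cdot 246^{2}\right) 139322 = \left(23814 + 120 \cdot 60516\right) 139322 = \left(23814 + 7261920\right) 139322 = 7285734 \cdot 139322 = 1015063032348$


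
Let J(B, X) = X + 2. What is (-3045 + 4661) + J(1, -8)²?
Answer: 1652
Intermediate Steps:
J(B, X) = 2 + X
(-3045 + 4661) + J(1, -8)² = (-3045 + 4661) + (2 - 8)² = 1616 + (-6)² = 1616 + 36 = 1652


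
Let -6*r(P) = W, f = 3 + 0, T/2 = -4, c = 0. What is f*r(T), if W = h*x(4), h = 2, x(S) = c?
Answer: 0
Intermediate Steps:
T = -8 (T = 2*(-4) = -8)
x(S) = 0
f = 3
W = 0 (W = 2*0 = 0)
r(P) = 0 (r(P) = -1/6*0 = 0)
f*r(T) = 3*0 = 0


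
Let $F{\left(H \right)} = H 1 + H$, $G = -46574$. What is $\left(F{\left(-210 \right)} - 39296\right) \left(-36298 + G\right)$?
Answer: $3291344352$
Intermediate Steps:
$F{\left(H \right)} = 2 H$ ($F{\left(H \right)} = H + H = 2 H$)
$\left(F{\left(-210 \right)} - 39296\right) \left(-36298 + G\right) = \left(2 \left(-210\right) - 39296\right) \left(-36298 - 46574\right) = \left(-420 - 39296\right) \left(-82872\right) = \left(-39716\right) \left(-82872\right) = 3291344352$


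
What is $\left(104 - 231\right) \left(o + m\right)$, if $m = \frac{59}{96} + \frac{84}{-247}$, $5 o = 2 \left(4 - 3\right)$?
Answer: $- \frac{10156063}{118560} \approx -85.662$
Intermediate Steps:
$o = \frac{2}{5}$ ($o = \frac{2 \left(4 - 3\right)}{5} = \frac{2 \cdot 1}{5} = \frac{1}{5} \cdot 2 = \frac{2}{5} \approx 0.4$)
$m = \frac{6509}{23712}$ ($m = 59 \cdot \frac{1}{96} + 84 \left(- \frac{1}{247}\right) = \frac{59}{96} - \frac{84}{247} = \frac{6509}{23712} \approx 0.2745$)
$\left(104 - 231\right) \left(o + m\right) = \left(104 - 231\right) \left(\frac{2}{5} + \frac{6509}{23712}\right) = \left(-127\right) \frac{79969}{118560} = - \frac{10156063}{118560}$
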